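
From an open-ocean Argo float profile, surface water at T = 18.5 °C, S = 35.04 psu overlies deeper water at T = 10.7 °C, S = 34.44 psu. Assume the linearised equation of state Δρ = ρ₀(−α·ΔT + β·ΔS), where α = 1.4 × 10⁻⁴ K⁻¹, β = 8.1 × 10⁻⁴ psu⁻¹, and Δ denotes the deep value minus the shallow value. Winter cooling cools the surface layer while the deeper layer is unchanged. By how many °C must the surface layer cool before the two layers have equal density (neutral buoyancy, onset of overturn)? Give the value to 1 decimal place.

4.3 °C

Neutral buoyancy requires Δρ = 0, i.e. −α(T_deep − T_surf′) + β(S_deep − S_surf) = 0.
T_surf′ = T_deep − (β/α)·ΔS = 10.7 − (8.1 × 10⁻⁴/1.4 × 10⁻⁴)·(-0.60) = 14.171 °C.
Cooling required: 18.5 − (14.171) = 4.329 °C.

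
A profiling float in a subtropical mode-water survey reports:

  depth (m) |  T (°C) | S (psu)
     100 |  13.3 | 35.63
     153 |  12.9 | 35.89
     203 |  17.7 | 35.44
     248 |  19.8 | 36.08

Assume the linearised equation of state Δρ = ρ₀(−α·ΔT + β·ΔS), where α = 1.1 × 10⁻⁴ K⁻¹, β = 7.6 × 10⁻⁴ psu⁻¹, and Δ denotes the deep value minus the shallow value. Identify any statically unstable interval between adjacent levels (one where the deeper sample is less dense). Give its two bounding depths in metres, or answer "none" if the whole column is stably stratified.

153–203 m

Evaluate Δρ/ρ₀ = −αΔT + βΔS across each adjacent pair:
  100–153 m: −αΔT+βΔS = −(1.1 × 10⁻⁴)(-0.4)+(7.6 × 10⁻⁴)(+0.26) = 2.4 × 10⁻⁴ → stable
  153–203 m: −αΔT+βΔS = −(1.1 × 10⁻⁴)(+4.8)+(7.6 × 10⁻⁴)(-0.45) = -8.7 × 10⁻⁴ → UNSTABLE
  203–248 m: −αΔT+βΔS = −(1.1 × 10⁻⁴)(+2.1)+(7.6 × 10⁻⁴)(+0.64) = 2.6 × 10⁻⁴ → stable
The 153–203 m interval has Δρ < 0: lighter water underlies denser water.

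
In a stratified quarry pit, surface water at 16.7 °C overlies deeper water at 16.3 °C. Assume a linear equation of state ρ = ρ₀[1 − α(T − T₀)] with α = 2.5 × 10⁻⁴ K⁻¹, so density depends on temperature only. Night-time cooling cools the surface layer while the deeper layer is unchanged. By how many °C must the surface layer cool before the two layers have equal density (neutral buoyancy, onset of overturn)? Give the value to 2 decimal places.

With temperature the only control, equal density requires T_surf′ = T_deep.
T_surf′ = 16.3 °C.
Cooling required: 16.7 − 16.3 = 0.40 °C.

0.40 °C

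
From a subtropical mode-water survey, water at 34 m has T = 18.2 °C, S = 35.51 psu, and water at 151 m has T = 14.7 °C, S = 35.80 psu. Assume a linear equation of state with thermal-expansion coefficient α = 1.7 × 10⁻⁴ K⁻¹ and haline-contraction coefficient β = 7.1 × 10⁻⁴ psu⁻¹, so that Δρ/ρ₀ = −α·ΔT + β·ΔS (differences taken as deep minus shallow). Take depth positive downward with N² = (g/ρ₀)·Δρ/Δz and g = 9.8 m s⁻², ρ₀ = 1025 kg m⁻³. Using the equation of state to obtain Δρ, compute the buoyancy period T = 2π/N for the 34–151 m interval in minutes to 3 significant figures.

12.8 min

ΔT = -3.5 K, ΔS = +0.29 psu (deep − shallow).
Δρ/ρ₀ = −αΔT + βΔS = 5.95 × 10⁻⁴ + 2.059 × 10⁻⁴ = 8.009 × 10⁻⁴, so Δρ ≈ 0.8209 kg m⁻³.
N² = (g/ρ₀)·Δρ/Δz = g·(Δρ/ρ₀)/Δz = 9.8 × 8.009 × 10⁻⁴ / 117 = 6.7084 × 10⁻⁵ s⁻².
N = √(6.7084 × 10⁻⁵) = 8.1905 × 10⁻³ rad s⁻¹ → T = 2π/N = 767.13 s = 12.786 min ≈ 12.8 min.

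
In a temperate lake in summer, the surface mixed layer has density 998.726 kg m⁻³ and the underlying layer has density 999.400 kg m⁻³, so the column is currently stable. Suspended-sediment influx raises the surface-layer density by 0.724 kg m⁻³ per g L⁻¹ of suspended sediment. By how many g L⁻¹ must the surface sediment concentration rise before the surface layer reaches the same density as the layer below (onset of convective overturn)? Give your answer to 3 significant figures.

Density deficit of the surface layer: 999.400 − 998.726 = 0.674 kg m⁻³.
Required change = 0.674 / 0.724 = 0.931 g L⁻¹.

0.931 g L⁻¹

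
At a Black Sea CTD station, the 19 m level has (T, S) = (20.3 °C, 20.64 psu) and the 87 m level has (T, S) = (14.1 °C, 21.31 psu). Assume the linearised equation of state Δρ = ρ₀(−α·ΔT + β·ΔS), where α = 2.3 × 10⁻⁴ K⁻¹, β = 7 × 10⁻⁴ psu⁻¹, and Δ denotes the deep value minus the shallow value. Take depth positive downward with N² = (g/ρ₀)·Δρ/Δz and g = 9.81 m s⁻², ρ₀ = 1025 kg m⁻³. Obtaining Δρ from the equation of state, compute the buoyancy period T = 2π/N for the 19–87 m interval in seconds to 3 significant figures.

380 s

ΔT = -6.2 K, ΔS = +0.67 psu (deep − shallow).
Δρ/ρ₀ = −αΔT + βΔS = 1.426 × 10⁻³ + 4.69 × 10⁻⁴ = 1.895 × 10⁻³, so Δρ ≈ 1.942 kg m⁻³.
N² = (g/ρ₀)·Δρ/Δz = g·(Δρ/ρ₀)/Δz = 9.81 × 1.895 × 10⁻³ / 68 = 2.7338 × 10⁻⁴ s⁻².
N = √(2.7338 × 10⁻⁴) = 0.016534 rad s⁻¹ → T = 2π/N = 380.02 s ≈ 380 s.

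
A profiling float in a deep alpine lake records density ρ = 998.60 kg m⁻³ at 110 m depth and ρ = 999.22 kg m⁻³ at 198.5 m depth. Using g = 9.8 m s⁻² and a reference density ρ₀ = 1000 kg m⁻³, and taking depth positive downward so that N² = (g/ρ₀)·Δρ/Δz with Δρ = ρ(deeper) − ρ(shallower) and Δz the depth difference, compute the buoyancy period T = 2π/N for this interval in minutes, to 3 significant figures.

Δρ = 999.22 − 998.60 = 0.62 kg m⁻³ over Δz = 198.5 − 110 = 88.5 m.
N² = (9.8/1000) × (0.62/88.5) = 6.8655 × 10⁻⁵ s⁻².
N = √(6.8655 × 10⁻⁵) = 8.2858 × 10⁻³ rad s⁻¹, so T = 2π/N = 758.31 s = 12.638 min ≈ 12.6 min.

12.6 min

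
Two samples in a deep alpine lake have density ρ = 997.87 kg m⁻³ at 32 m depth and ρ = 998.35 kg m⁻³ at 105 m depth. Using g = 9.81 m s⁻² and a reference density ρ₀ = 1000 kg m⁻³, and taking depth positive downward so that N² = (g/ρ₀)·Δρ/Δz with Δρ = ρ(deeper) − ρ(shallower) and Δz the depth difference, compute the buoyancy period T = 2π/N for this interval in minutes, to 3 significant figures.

Δρ = 998.35 − 997.87 = 0.48 kg m⁻³ over Δz = 105 − 32 = 73 m.
N² = (9.81/1000) × (0.48/73) = 6.4504 × 10⁻⁵ s⁻².
N = √(6.4504 × 10⁻⁵) = 8.0314 × 10⁻³ rad s⁻¹, so T = 2π/N = 782.33 s = 13.039 min ≈ 13.0 min.
N² > 0, so the interval is statically stable.

13.0 min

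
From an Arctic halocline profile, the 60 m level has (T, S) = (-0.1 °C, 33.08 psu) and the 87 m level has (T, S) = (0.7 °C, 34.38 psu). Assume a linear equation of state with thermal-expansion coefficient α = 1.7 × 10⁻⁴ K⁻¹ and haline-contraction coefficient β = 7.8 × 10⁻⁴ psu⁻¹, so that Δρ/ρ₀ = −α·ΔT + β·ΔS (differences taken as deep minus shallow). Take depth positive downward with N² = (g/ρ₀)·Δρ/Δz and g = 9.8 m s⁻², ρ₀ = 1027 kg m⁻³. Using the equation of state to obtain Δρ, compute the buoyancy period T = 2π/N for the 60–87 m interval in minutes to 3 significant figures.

ΔT = +0.8 K, ΔS = +1.30 psu (deep − shallow).
Δρ/ρ₀ = −αΔT + βΔS = -1.36 × 10⁻⁴ + 1.014 × 10⁻³ = 8.78 × 10⁻⁴, so Δρ ≈ 0.9017 kg m⁻³.
N² = (g/ρ₀)·Δρ/Δz = g·(Δρ/ρ₀)/Δz = 9.8 × 8.78 × 10⁻⁴ / 27 = 3.1868 × 10⁻⁴ s⁻².
N = √(3.1868 × 10⁻⁴) = 0.017852 rad s⁻¹ → T = 2π/N = 351.96 s = 5.8660 min ≈ 5.87 min.

5.87 min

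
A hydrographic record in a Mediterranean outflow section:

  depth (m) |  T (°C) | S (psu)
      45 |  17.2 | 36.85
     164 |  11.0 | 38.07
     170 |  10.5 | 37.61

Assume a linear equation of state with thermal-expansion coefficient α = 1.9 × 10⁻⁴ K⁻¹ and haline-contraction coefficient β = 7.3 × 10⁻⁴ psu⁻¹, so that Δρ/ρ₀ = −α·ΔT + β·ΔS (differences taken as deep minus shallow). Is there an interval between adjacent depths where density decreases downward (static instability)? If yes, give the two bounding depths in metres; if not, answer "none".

Evaluate Δρ/ρ₀ = −αΔT + βΔS across each adjacent pair:
  45–164 m: −αΔT+βΔS = −(1.9 × 10⁻⁴)(-6.2)+(7.3 × 10⁻⁴)(+1.22) = 2.1 × 10⁻³ → stable
  164–170 m: −αΔT+βΔS = −(1.9 × 10⁻⁴)(-0.5)+(7.3 × 10⁻⁴)(-0.46) = -2.4 × 10⁻⁴ → UNSTABLE
The 164–170 m interval has Δρ < 0: lighter water underlies denser water.

164–170 m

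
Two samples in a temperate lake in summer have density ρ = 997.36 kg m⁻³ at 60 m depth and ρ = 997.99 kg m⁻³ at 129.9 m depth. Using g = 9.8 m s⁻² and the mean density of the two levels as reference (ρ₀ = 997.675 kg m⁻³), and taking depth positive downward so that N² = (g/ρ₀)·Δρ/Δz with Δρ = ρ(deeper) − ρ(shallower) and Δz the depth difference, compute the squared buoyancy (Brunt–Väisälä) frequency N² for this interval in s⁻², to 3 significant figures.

Δρ = 997.99 − 997.36 = 0.63 kg m⁻³ over Δz = 129.9 − 60 = 69.9 m.
N² = (9.8/997.675) × (0.63/69.9) = 8.8532 × 10⁻⁵ s⁻² ≈ 8.85 × 10⁻⁵ s⁻².
A positive N² confirms static stability across the interval.

8.85 × 10⁻⁵ s⁻²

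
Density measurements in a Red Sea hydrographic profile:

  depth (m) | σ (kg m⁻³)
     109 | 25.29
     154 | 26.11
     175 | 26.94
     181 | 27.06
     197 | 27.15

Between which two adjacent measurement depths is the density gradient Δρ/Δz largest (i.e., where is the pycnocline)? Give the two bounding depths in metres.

154–175 m

Compute the density gradient over each adjacent pair:
  109–154 m: Δρ/Δz = 0.82/45 = 0.018 kg m⁻⁴
  154–175 m: Δρ/Δz = 0.83/21 = 0.040 kg m⁻⁴
  175–181 m: Δρ/Δz = 0.12/6 = 0.020 kg m⁻⁴
  181–197 m: Δρ/Δz = 0.09/16 = 5.6 × 10⁻³ kg m⁻⁴
The largest gradient is in the 154–175 m interval — the pycnocline.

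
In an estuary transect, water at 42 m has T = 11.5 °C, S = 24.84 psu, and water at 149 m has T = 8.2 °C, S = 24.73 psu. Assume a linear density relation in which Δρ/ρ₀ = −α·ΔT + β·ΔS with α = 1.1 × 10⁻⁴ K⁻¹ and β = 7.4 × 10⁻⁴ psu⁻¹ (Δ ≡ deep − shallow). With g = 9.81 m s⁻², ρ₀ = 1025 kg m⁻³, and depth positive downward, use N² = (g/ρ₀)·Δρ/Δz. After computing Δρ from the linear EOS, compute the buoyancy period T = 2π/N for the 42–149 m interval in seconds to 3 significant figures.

1.24 × 10³ s

ΔT = -3.3 K, ΔS = -0.11 psu (deep − shallow).
Δρ/ρ₀ = −αΔT + βΔS = 3.63 × 10⁻⁴ − 8.14 × 10⁻⁵ = 2.816 × 10⁻⁴, so Δρ ≈ 0.2886 kg m⁻³.
N² = (g/ρ₀)·Δρ/Δz = g·(Δρ/ρ₀)/Δz = 9.81 × 2.816 × 10⁻⁴ / 107 = 2.5818 × 10⁻⁵ s⁻².
N = √(2.5818 × 10⁻⁵) = 5.0811 × 10⁻³ rad s⁻¹ → T = 2π/N = 1.2366 × 10³ s ≈ 1.24 × 10³ s.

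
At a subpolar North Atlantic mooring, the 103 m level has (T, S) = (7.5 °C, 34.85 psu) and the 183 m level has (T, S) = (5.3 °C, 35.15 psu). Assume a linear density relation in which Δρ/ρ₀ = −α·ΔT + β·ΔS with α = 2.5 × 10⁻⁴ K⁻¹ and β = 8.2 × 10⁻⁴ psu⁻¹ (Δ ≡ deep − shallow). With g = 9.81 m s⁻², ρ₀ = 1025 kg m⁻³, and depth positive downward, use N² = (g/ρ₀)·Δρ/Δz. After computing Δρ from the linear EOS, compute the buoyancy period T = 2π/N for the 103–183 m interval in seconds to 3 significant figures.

ΔT = -2.2 K, ΔS = +0.30 psu (deep − shallow).
Δρ/ρ₀ = −αΔT + βΔS = 5.50 × 10⁻⁴ + 2.46 × 10⁻⁴ = 7.96 × 10⁻⁴, so Δρ ≈ 0.8159 kg m⁻³.
N² = (g/ρ₀)·Δρ/Δz = g·(Δρ/ρ₀)/Δz = 9.81 × 7.96 × 10⁻⁴ / 80 = 9.7610 × 10⁻⁵ s⁻².
N = √(9.7610 × 10⁻⁵) = 9.8798 × 10⁻³ rad s⁻¹ → T = 2π/N = 635.96 s ≈ 636 s.

636 s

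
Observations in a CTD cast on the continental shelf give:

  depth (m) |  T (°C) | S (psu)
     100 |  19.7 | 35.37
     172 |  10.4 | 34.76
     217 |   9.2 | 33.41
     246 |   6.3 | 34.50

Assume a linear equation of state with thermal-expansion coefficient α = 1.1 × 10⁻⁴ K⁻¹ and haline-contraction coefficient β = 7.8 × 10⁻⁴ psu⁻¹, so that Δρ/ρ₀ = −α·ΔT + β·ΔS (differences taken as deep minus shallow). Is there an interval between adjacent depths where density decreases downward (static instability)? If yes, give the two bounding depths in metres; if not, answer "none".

Evaluate Δρ/ρ₀ = −αΔT + βΔS across each adjacent pair:
  100–172 m: −αΔT+βΔS = −(1.1 × 10⁻⁴)(-9.3)+(7.8 × 10⁻⁴)(-0.61) = 5.5 × 10⁻⁴ → stable
  172–217 m: −αΔT+βΔS = −(1.1 × 10⁻⁴)(-1.2)+(7.8 × 10⁻⁴)(-1.35) = -9.2 × 10⁻⁴ → UNSTABLE
  217–246 m: −αΔT+βΔS = −(1.1 × 10⁻⁴)(-2.9)+(7.8 × 10⁻⁴)(+1.09) = 1.2 × 10⁻³ → stable
The 172–217 m interval has Δρ < 0: lighter water underlies denser water.

172–217 m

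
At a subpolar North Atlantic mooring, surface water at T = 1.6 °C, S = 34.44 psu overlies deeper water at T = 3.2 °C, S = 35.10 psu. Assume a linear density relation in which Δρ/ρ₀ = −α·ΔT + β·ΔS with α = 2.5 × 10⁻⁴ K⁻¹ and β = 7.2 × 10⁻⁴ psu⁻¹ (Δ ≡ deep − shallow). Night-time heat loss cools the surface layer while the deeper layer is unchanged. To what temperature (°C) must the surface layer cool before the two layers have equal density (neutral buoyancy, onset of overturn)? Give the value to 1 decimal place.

Neutral buoyancy requires Δρ = 0, i.e. −α(T_deep − T_surf′) + β(S_deep − S_surf) = 0.
T_surf′ = T_deep − (β/α)·ΔS = 3.2 − (7.2 × 10⁻⁴/2.5 × 10⁻⁴)·(+0.66) = 1.299 °C.
Cooling required: 1.6 − (1.299) = 0.301 °C.

1.3 °C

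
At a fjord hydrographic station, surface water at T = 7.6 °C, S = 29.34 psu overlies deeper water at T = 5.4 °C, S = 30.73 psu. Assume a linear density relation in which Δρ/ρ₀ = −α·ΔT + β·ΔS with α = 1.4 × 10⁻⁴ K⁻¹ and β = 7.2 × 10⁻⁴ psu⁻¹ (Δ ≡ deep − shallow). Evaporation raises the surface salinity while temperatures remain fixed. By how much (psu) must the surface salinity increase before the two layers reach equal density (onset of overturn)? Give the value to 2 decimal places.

1.82 psu

Neutral buoyancy requires −α(T_deep − T_surf) + β(S_deep − S_surf′) = 0.
S_surf′ = S_deep − (α/β)·ΔT = 30.73 − (1.4 × 10⁻⁴/7.2 × 10⁻⁴)·(-2.2) = 31.1578 psu.
Increase required: 31.1578 − 29.34 = 1.8178 psu.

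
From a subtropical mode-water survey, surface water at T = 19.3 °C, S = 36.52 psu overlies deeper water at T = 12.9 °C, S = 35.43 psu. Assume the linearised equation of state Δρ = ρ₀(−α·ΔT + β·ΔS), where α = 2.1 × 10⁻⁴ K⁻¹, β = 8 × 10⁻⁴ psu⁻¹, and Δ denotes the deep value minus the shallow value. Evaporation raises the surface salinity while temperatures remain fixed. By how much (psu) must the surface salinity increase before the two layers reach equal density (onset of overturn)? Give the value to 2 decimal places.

Neutral buoyancy requires −α(T_deep − T_surf) + β(S_deep − S_surf′) = 0.
S_surf′ = S_deep − (α/β)·ΔT = 35.43 − (2.1 × 10⁻⁴/8 × 10⁻⁴)·(-6.4) = 37.1100 psu.
Increase required: 37.1100 − 36.52 = 0.5900 psu.

0.59 psu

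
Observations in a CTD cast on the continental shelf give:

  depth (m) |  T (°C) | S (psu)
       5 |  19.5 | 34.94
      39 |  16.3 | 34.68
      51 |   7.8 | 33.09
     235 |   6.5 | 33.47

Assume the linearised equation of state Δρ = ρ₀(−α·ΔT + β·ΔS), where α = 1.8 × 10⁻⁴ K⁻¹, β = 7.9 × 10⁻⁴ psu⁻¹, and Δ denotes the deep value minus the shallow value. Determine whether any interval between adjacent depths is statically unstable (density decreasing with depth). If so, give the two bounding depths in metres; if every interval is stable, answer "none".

none

Evaluate Δρ/ρ₀ = −αΔT + βΔS across each adjacent pair:
  5–39 m: −αΔT+βΔS = −(1.8 × 10⁻⁴)(-3.2)+(7.9 × 10⁻⁴)(-0.26) = 3.7 × 10⁻⁴ → stable
  39–51 m: −αΔT+βΔS = −(1.8 × 10⁻⁴)(-8.5)+(7.9 × 10⁻⁴)(-1.59) = 2.7 × 10⁻⁴ → stable
  51–235 m: −αΔT+βΔS = −(1.8 × 10⁻⁴)(-1.3)+(7.9 × 10⁻⁴)(+0.38) = 5.3 × 10⁻⁴ → stable
Every interval has Δρ > 0: the column is stably stratified throughout.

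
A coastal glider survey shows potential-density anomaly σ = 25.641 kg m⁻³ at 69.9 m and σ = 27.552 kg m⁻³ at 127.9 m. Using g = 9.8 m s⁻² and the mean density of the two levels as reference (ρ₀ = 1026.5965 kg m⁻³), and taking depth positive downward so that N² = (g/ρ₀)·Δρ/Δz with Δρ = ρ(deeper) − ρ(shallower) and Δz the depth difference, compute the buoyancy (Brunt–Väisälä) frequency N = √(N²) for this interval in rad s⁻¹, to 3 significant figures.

Δρ = 1027.552 − 1025.641 = 1.911 kg m⁻³ over Δz = 127.9 − 69.9 = 58 m.
N² = (9.8/1026.5965) × (1.911/58) = 3.1453 × 10⁻⁴ s⁻².
N = √(3.1453 × 10⁻⁴) = 0.017735 rad s⁻¹ ≈ 0.0177 rad s⁻¹.

0.0177 rad s⁻¹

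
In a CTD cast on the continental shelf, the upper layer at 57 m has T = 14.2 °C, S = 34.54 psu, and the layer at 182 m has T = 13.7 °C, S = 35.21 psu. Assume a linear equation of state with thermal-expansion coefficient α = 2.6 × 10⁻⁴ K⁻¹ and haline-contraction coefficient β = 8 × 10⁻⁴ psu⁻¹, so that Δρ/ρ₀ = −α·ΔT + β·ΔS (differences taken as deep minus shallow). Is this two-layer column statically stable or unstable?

ΔT = 13.7 − 14.2 = -0.5 K and ΔS = 35.21 − 34.54 = +0.67 psu (deep − shallow).
−αΔT = 1.30 × 10⁻⁴; βΔS = 5.36 × 10⁻⁴; sum Δρ/ρ₀ = 6.66 × 10⁻⁴.
Δρ/ρ₀ > 0, so Δρ > 0: deeper water is denser → statically stable.

stable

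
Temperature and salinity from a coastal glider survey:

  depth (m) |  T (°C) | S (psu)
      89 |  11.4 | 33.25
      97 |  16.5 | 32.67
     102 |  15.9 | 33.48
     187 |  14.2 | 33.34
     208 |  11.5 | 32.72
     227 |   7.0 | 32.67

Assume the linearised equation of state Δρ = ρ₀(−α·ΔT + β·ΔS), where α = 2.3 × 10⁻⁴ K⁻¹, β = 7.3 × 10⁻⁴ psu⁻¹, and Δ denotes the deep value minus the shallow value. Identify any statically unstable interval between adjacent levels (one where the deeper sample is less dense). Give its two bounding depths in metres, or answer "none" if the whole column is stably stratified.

Evaluate Δρ/ρ₀ = −αΔT + βΔS across each adjacent pair:
  89–97 m: −αΔT+βΔS = −(2.3 × 10⁻⁴)(+5.1)+(7.3 × 10⁻⁴)(-0.58) = -1.6 × 10⁻³ → UNSTABLE
  97–102 m: −αΔT+βΔS = −(2.3 × 10⁻⁴)(-0.6)+(7.3 × 10⁻⁴)(+0.81) = 7.3 × 10⁻⁴ → stable
  102–187 m: −αΔT+βΔS = −(2.3 × 10⁻⁴)(-1.7)+(7.3 × 10⁻⁴)(-0.14) = 2.9 × 10⁻⁴ → stable
  187–208 m: −αΔT+βΔS = −(2.3 × 10⁻⁴)(-2.7)+(7.3 × 10⁻⁴)(-0.62) = 1.7 × 10⁻⁴ → stable
  208–227 m: −αΔT+βΔS = −(2.3 × 10⁻⁴)(-4.5)+(7.3 × 10⁻⁴)(-0.05) = 1.0 × 10⁻³ → stable
The 89–97 m interval has Δρ < 0: lighter water underlies denser water.

89–97 m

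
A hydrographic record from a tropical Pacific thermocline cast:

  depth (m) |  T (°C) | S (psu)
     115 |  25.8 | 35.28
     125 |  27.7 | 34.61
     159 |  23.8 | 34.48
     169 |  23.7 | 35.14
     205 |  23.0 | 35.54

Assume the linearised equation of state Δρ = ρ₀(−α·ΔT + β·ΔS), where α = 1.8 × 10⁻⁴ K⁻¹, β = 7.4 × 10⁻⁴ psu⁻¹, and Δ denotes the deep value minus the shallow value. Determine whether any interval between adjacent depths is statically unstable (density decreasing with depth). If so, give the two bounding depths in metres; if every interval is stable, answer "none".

115–125 m

Evaluate Δρ/ρ₀ = −αΔT + βΔS across each adjacent pair:
  115–125 m: −αΔT+βΔS = −(1.8 × 10⁻⁴)(+1.9)+(7.4 × 10⁻⁴)(-0.67) = -8.4 × 10⁻⁴ → UNSTABLE
  125–159 m: −αΔT+βΔS = −(1.8 × 10⁻⁴)(-3.9)+(7.4 × 10⁻⁴)(-0.13) = 6.1 × 10⁻⁴ → stable
  159–169 m: −αΔT+βΔS = −(1.8 × 10⁻⁴)(-0.1)+(7.4 × 10⁻⁴)(+0.66) = 5.1 × 10⁻⁴ → stable
  169–205 m: −αΔT+βΔS = −(1.8 × 10⁻⁴)(-0.7)+(7.4 × 10⁻⁴)(+0.40) = 4.2 × 10⁻⁴ → stable
The 115–125 m interval has Δρ < 0: lighter water underlies denser water.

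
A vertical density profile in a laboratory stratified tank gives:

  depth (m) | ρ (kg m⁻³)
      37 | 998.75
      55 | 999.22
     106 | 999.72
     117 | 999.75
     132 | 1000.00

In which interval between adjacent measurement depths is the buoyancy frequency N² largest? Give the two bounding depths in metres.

Compute the density gradient over each adjacent pair:
  37–55 m: Δρ/Δz = 0.47/18 = 0.026 kg m⁻⁴
  55–106 m: Δρ/Δz = 0.50/51 = 9.8 × 10⁻³ kg m⁻⁴
  106–117 m: Δρ/Δz = 0.03/11 = 2.7 × 10⁻³ kg m⁻⁴
  117–132 m: Δρ/Δz = 0.25/15 = 0.017 kg m⁻⁴
The largest gradient is in the 37–55 m interval — the pycnocline.

37–55 m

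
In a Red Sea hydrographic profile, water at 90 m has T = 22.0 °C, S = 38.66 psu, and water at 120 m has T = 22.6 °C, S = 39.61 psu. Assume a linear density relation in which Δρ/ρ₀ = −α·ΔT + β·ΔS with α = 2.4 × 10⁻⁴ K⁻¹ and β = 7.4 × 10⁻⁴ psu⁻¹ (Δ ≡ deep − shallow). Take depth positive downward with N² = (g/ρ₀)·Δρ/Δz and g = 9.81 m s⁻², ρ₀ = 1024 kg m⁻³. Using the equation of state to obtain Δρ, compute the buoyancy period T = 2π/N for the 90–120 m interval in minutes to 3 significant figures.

ΔT = +0.6 K, ΔS = +0.95 psu (deep − shallow).
Δρ/ρ₀ = −αΔT + βΔS = -1.44 × 10⁻⁴ + 7.03 × 10⁻⁴ = 5.59 × 10⁻⁴, so Δρ ≈ 0.5724 kg m⁻³.
N² = (g/ρ₀)·Δρ/Δz = g·(Δρ/ρ₀)/Δz = 9.81 × 5.59 × 10⁻⁴ / 30 = 1.8279 × 10⁻⁴ s⁻².
N = √(1.8279 × 10⁻⁴) = 0.013520 rad s⁻¹ → T = 2π/N = 464.73 s = 7.7455 min ≈ 7.75 min.

7.75 min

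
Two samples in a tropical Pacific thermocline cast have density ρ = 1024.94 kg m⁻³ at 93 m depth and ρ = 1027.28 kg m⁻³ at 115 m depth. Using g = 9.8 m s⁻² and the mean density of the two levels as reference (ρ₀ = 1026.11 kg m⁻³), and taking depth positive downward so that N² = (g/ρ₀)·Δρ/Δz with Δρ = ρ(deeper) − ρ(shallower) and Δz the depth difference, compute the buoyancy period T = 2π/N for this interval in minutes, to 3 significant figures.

3.29 min

Δρ = 1027.28 − 1024.94 = 2.34 kg m⁻³ over Δz = 115 − 93 = 22 m.
N² = (9.8/1026.11) × (2.34/22) = 1.0158 × 10⁻³ s⁻².
N = √(1.0158 × 10⁻³) = 0.031872 rad s⁻¹, so T = 2π/N = 197.14 s = 3.2857 min ≈ 3.29 min.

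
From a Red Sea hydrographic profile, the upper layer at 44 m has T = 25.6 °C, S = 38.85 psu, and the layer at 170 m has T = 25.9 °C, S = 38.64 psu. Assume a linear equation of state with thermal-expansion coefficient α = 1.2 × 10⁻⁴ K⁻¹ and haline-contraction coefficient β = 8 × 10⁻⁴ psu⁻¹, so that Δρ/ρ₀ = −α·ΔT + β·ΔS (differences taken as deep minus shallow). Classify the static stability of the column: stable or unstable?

unstable

ΔT = 25.9 − 25.6 = +0.3 K and ΔS = 38.64 − 38.85 = -0.21 psu (deep − shallow).
−αΔT = -3.60 × 10⁻⁵; βΔS = -1.68 × 10⁻⁴; sum Δρ/ρ₀ = -2.04 × 10⁻⁴.
Δρ/ρ₀ < 0, so Δρ < 0: deeper water is lighter → statically unstable; the column would overturn.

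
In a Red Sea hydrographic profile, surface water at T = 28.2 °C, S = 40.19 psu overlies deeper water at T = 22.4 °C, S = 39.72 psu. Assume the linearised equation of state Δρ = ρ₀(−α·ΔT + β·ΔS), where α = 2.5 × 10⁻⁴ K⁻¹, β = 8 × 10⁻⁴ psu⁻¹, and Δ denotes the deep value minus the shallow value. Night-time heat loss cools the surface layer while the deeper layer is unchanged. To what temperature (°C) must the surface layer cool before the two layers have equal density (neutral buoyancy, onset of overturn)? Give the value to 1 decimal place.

23.9 °C

Neutral buoyancy requires Δρ = 0, i.e. −α(T_deep − T_surf′) + β(S_deep − S_surf) = 0.
T_surf′ = T_deep − (β/α)·ΔS = 22.4 − (8 × 10⁻⁴/2.5 × 10⁻⁴)·(-0.47) = 23.904 °C.
Cooling required: 28.2 − (23.904) = 4.296 °C.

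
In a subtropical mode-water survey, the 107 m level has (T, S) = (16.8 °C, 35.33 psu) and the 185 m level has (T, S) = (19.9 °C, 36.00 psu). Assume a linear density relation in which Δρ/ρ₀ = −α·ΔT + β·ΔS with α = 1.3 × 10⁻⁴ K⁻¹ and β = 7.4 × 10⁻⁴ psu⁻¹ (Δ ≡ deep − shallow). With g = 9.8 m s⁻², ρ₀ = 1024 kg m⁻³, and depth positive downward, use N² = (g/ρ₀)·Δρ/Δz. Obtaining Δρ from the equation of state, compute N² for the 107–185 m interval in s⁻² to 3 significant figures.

ΔT = +3.1 K, ΔS = +0.67 psu (deep − shallow).
Δρ/ρ₀ = −αΔT + βΔS = -4.03 × 10⁻⁴ + 4.958 × 10⁻⁴ = 9.28 × 10⁻⁵, so Δρ ≈ 0.09503 kg m⁻³.
N² = (g/ρ₀)·Δρ/Δz = g·(Δρ/ρ₀)/Δz = 9.8 × 9.28 × 10⁻⁵ / 78 = 1.1659 × 10⁻⁵ s⁻² ≈ 1.17 × 10⁻⁵ s⁻².

1.17 × 10⁻⁵ s⁻²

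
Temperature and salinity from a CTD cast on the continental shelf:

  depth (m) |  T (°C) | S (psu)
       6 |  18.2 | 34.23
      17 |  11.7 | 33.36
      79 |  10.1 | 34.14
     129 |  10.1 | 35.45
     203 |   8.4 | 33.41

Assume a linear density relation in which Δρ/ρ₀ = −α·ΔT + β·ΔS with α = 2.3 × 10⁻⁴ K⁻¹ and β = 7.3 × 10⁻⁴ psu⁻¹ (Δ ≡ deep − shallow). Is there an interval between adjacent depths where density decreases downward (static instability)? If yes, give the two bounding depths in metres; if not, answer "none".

129–203 m

Evaluate Δρ/ρ₀ = −αΔT + βΔS across each adjacent pair:
  6–17 m: −αΔT+βΔS = −(2.3 × 10⁻⁴)(-6.5)+(7.3 × 10⁻⁴)(-0.87) = 8.6 × 10⁻⁴ → stable
  17–79 m: −αΔT+βΔS = −(2.3 × 10⁻⁴)(-1.6)+(7.3 × 10⁻⁴)(+0.78) = 9.4 × 10⁻⁴ → stable
  79–129 m: −αΔT+βΔS = −(2.3 × 10⁻⁴)(+0.0)+(7.3 × 10⁻⁴)(+1.31) = 9.6 × 10⁻⁴ → stable
  129–203 m: −αΔT+βΔS = −(2.3 × 10⁻⁴)(-1.7)+(7.3 × 10⁻⁴)(-2.04) = -1.1 × 10⁻³ → UNSTABLE
The 129–203 m interval has Δρ < 0: lighter water underlies denser water.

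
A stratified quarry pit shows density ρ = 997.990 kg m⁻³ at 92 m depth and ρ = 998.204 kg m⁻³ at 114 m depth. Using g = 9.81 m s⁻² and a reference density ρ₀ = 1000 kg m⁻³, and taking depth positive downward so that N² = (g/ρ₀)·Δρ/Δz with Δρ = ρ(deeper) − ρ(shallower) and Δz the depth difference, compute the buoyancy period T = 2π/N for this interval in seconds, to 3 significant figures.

643 s

Δρ = 998.204 − 997.990 = 0.214 kg m⁻³ over Δz = 114 − 92 = 22 m.
N² = (9.81/1000) × (0.214/22) = 9.5425 × 10⁻⁵ s⁻².
N = √(9.5425 × 10⁻⁵) = 9.7686 × 10⁻³ rad s⁻¹, so T = 2π/N = 643.20 s ≈ 643 s.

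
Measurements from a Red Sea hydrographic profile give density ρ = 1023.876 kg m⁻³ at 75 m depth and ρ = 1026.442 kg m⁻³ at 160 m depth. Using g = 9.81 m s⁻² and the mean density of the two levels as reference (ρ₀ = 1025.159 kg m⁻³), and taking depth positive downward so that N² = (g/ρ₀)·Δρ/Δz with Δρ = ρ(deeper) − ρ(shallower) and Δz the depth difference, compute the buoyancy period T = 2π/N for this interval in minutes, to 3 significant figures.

6.16 min

Δρ = 1026.442 − 1023.876 = 2.566 kg m⁻³ over Δz = 160 − 75 = 85 m.
N² = (9.81/1025.159) × (2.566/85) = 2.8888 × 10⁻⁴ s⁻².
N = √(2.8888 × 10⁻⁴) = 0.016996 rad s⁻¹, so T = 2π/N = 369.69 s = 6.1615 min ≈ 6.16 min.
Since Δρ > 0 the layer is stably stratified.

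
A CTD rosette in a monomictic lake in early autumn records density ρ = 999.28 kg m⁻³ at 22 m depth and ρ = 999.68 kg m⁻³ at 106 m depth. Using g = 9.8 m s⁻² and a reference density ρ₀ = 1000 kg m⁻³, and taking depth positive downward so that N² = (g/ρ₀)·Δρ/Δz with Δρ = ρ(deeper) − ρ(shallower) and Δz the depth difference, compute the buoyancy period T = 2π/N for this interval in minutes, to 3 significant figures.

Δρ = 999.68 − 999.28 = 0.40 kg m⁻³ over Δz = 106 − 22 = 84 m.
N² = (9.8/1000) × (0.40/84) = 4.6667 × 10⁻⁵ s⁻².
N = √(4.6667 × 10⁻⁵) = 6.8313 × 10⁻³ rad s⁻¹, so T = 2π/N = 919.76 s = 15.329 min ≈ 15.3 min.

15.3 min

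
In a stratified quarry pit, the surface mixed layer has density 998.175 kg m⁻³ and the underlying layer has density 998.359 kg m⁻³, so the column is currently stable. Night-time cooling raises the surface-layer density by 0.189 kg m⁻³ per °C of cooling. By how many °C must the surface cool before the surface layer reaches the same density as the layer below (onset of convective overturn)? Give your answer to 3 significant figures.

Density deficit of the surface layer: 998.359 − 998.175 = 0.184 kg m⁻³.
Required change = 0.184 / 0.189 = 0.974 °C.

0.974 °C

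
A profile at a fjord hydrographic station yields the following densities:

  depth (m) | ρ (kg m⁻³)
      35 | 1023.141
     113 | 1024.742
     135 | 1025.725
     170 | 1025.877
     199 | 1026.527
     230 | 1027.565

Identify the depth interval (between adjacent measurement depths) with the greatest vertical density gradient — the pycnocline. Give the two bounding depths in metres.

Compute the density gradient over each adjacent pair:
  35–113 m: Δρ/Δz = 1.601/78 = 0.021 kg m⁻⁴
  113–135 m: Δρ/Δz = 0.983/22 = 0.045 kg m⁻⁴
  135–170 m: Δρ/Δz = 0.152/35 = 4.3 × 10⁻³ kg m⁻⁴
  170–199 m: Δρ/Δz = 0.650/29 = 0.022 kg m⁻⁴
  199–230 m: Δρ/Δz = 1.038/31 = 0.033 kg m⁻⁴
The largest gradient is in the 113–135 m interval — the pycnocline.

113–135 m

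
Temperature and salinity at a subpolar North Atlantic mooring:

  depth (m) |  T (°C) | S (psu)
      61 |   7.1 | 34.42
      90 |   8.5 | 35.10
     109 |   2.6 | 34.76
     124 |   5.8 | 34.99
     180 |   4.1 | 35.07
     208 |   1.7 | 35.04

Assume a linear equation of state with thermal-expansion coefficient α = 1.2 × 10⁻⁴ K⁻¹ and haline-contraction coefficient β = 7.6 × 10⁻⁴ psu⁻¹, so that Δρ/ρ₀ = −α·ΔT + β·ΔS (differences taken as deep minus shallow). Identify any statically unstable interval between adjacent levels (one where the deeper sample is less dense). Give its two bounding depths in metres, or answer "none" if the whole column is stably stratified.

109–124 m

Evaluate Δρ/ρ₀ = −αΔT + βΔS across each adjacent pair:
  61–90 m: −αΔT+βΔS = −(1.2 × 10⁻⁴)(+1.4)+(7.6 × 10⁻⁴)(+0.68) = 3.5 × 10⁻⁴ → stable
  90–109 m: −αΔT+βΔS = −(1.2 × 10⁻⁴)(-5.9)+(7.6 × 10⁻⁴)(-0.34) = 4.5 × 10⁻⁴ → stable
  109–124 m: −αΔT+βΔS = −(1.2 × 10⁻⁴)(+3.2)+(7.6 × 10⁻⁴)(+0.23) = -2.1 × 10⁻⁴ → UNSTABLE
  124–180 m: −αΔT+βΔS = −(1.2 × 10⁻⁴)(-1.7)+(7.6 × 10⁻⁴)(+0.08) = 2.6 × 10⁻⁴ → stable
  180–208 m: −αΔT+βΔS = −(1.2 × 10⁻⁴)(-2.4)+(7.6 × 10⁻⁴)(-0.03) = 2.7 × 10⁻⁴ → stable
The 109–124 m interval has Δρ < 0: lighter water underlies denser water.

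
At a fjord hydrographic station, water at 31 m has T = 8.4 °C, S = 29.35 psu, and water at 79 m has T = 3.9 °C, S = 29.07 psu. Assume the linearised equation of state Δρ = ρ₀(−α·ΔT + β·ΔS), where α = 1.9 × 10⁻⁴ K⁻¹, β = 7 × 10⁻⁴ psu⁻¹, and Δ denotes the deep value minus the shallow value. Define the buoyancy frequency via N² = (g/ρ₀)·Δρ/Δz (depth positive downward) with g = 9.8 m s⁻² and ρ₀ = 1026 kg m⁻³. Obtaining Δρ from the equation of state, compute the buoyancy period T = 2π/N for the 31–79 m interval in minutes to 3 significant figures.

9.03 min

ΔT = -4.5 K, ΔS = -0.28 psu (deep − shallow).
Δρ/ρ₀ = −αΔT + βΔS = 8.55 × 10⁻⁴ − 1.96 × 10⁻⁴ = 6.59 × 10⁻⁴, so Δρ ≈ 0.6761 kg m⁻³.
N² = (g/ρ₀)·Δρ/Δz = g·(Δρ/ρ₀)/Δz = 9.8 × 6.59 × 10⁻⁴ / 48 = 1.3455 × 10⁻⁴ s⁻².
N = √(1.3455 × 10⁻⁴) = 0.011600 rad s⁻¹ → T = 2π/N = 541.65 s = 9.0275 min ≈ 9.03 min.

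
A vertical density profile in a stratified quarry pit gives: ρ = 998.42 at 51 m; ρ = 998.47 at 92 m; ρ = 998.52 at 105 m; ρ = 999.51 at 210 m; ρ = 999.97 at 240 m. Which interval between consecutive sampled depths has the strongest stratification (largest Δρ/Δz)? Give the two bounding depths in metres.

210–240 m

Compute the density gradient over each adjacent pair:
  51–92 m: Δρ/Δz = 0.05/41 = 1.2 × 10⁻³ kg m⁻⁴
  92–105 m: Δρ/Δz = 0.05/13 = 3.8 × 10⁻³ kg m⁻⁴
  105–210 m: Δρ/Δz = 0.99/105 = 9.4 × 10⁻³ kg m⁻⁴
  210–240 m: Δρ/Δz = 0.46/30 = 0.015 kg m⁻⁴
The largest gradient is in the 210–240 m interval — the pycnocline.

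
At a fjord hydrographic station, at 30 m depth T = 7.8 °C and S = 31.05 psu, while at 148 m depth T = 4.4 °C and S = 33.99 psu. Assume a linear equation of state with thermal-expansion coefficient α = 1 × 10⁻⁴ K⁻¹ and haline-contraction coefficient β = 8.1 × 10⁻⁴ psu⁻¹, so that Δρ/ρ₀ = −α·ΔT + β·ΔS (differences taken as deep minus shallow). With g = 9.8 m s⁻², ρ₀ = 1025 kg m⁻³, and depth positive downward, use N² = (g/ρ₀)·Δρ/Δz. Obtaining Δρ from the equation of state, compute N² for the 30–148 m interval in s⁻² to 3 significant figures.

ΔT = -3.4 K, ΔS = +2.94 psu (deep − shallow).
Δρ/ρ₀ = −αΔT + βΔS = 3.40 × 10⁻⁴ + 2.3814 × 10⁻³ = 2.7214 × 10⁻³, so Δρ ≈ 2.789 kg m⁻³.
N² = (g/ρ₀)·Δρ/Δz = g·(Δρ/ρ₀)/Δz = 9.8 × 2.7214 × 10⁻³ / 118 = 2.2601 × 10⁻⁴ s⁻² ≈ 2.26 × 10⁻⁴ s⁻².

2.26 × 10⁻⁴ s⁻²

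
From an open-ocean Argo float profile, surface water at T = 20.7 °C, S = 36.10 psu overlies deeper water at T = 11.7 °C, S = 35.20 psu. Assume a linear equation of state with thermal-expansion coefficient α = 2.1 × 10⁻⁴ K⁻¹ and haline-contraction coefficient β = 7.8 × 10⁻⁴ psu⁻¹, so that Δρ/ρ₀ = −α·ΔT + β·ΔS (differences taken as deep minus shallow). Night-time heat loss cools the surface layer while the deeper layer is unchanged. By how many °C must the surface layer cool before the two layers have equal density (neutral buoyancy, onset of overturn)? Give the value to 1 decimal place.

Neutral buoyancy requires Δρ = 0, i.e. −α(T_deep − T_surf′) + β(S_deep − S_surf) = 0.
T_surf′ = T_deep − (β/α)·ΔS = 11.7 − (7.8 × 10⁻⁴/2.1 × 10⁻⁴)·(-0.90) = 15.043 °C.
Cooling required: 20.7 − (15.043) = 5.657 °C.

5.7 °C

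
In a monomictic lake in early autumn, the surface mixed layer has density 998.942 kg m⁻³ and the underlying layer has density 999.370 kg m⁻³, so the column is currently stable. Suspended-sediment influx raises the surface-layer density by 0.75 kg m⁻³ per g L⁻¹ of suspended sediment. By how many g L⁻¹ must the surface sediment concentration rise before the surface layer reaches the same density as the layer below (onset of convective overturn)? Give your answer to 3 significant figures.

0.571 g L⁻¹

Density deficit of the surface layer: 999.370 − 998.942 = 0.428 kg m⁻³.
Required change = 0.428 / 0.75 = 0.571 g L⁻¹.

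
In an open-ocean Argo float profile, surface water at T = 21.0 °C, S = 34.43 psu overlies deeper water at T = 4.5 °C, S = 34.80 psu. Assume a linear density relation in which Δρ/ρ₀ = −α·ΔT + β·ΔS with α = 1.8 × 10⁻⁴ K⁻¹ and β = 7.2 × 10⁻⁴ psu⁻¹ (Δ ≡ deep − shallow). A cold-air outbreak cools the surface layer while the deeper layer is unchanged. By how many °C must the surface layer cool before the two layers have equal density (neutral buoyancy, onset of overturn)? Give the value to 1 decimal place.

Neutral buoyancy requires Δρ = 0, i.e. −α(T_deep − T_surf′) + β(S_deep − S_surf) = 0.
T_surf′ = T_deep − (β/α)·ΔS = 4.5 − (7.2 × 10⁻⁴/1.8 × 10⁻⁴)·(+0.37) = 3.020 °C.
Cooling required: 21.0 − (3.020) = 17.980 °C.

18.0 °C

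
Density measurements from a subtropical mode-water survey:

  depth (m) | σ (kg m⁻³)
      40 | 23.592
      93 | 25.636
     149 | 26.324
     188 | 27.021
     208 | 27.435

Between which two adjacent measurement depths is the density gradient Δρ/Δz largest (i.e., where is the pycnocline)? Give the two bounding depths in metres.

40–93 m

Compute the density gradient over each adjacent pair:
  40–93 m: Δρ/Δz = 2.044/53 = 0.039 kg m⁻⁴
  93–149 m: Δρ/Δz = 0.688/56 = 0.012 kg m⁻⁴
  149–188 m: Δρ/Δz = 0.697/39 = 0.018 kg m⁻⁴
  188–208 m: Δρ/Δz = 0.414/20 = 0.021 kg m⁻⁴
The largest gradient is in the 40–93 m interval — the pycnocline.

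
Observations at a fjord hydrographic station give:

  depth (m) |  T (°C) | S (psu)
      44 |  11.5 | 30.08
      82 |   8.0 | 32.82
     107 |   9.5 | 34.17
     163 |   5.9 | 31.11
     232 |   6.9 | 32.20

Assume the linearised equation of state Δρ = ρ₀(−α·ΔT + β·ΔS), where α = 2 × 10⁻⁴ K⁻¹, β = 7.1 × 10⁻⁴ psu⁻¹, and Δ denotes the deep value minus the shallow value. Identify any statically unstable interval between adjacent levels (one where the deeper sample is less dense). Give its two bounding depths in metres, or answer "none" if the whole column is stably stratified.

107–163 m

Evaluate Δρ/ρ₀ = −αΔT + βΔS across each adjacent pair:
  44–82 m: −αΔT+βΔS = −(2 × 10⁻⁴)(-3.5)+(7.1 × 10⁻⁴)(+2.74) = 2.6 × 10⁻³ → stable
  82–107 m: −αΔT+βΔS = −(2 × 10⁻⁴)(+1.5)+(7.1 × 10⁻⁴)(+1.35) = 6.6 × 10⁻⁴ → stable
  107–163 m: −αΔT+βΔS = −(2 × 10⁻⁴)(-3.6)+(7.1 × 10⁻⁴)(-3.06) = -1.5 × 10⁻³ → UNSTABLE
  163–232 m: −αΔT+βΔS = −(2 × 10⁻⁴)(+1.0)+(7.1 × 10⁻⁴)(+1.09) = 5.7 × 10⁻⁴ → stable
The 107–163 m interval has Δρ < 0: lighter water underlies denser water.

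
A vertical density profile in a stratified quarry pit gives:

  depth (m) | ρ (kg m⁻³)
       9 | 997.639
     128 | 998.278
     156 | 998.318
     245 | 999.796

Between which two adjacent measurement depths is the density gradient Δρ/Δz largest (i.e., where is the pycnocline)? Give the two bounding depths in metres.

Compute the density gradient over each adjacent pair:
  9–128 m: Δρ/Δz = 0.639/119 = 5.4 × 10⁻³ kg m⁻⁴
  128–156 m: Δρ/Δz = 0.040/28 = 1.4 × 10⁻³ kg m⁻⁴
  156–245 m: Δρ/Δz = 1.478/89 = 0.017 kg m⁻⁴
The largest gradient is in the 156–245 m interval — the pycnocline.

156–245 m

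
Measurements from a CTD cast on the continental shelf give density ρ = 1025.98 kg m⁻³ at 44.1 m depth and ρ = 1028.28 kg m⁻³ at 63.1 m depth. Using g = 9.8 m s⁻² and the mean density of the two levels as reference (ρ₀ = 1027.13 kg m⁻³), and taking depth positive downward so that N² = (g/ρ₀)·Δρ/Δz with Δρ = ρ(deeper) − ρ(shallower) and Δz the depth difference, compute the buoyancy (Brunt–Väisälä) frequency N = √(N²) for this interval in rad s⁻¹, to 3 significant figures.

0.0340 rad s⁻¹

Δρ = 1028.28 − 1025.98 = 2.30 kg m⁻³ over Δz = 63.1 − 44.1 = 19 m.
N² = (9.8/1027.13) × (2.30/19) = 1.1550 × 10⁻³ s⁻².
N = √(1.1550 × 10⁻³) = 0.033985 rad s⁻¹ ≈ 0.0340 rad s⁻¹.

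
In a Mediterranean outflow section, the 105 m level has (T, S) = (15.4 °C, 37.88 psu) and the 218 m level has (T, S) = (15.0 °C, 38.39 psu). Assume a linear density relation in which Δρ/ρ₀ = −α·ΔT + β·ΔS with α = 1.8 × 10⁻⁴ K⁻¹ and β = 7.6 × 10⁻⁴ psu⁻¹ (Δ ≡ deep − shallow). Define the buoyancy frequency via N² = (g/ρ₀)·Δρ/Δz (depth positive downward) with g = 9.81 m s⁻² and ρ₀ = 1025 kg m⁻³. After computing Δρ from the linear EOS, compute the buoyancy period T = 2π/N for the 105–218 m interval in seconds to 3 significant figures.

995 s

ΔT = -0.4 K, ΔS = +0.51 psu (deep − shallow).
Δρ/ρ₀ = −αΔT + βΔS = 7.20 × 10⁻⁵ + 3.876 × 10⁻⁴ = 4.596 × 10⁻⁴, so Δρ ≈ 0.4711 kg m⁻³.
N² = (g/ρ₀)·Δρ/Δz = g·(Δρ/ρ₀)/Δz = 9.81 × 4.596 × 10⁻⁴ / 113 = 3.9900 × 10⁻⁵ s⁻².
N = √(3.9900 × 10⁻⁵) = 6.3166 × 10⁻³ rad s⁻¹ → T = 2π/N = 994.71 s ≈ 995 s.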